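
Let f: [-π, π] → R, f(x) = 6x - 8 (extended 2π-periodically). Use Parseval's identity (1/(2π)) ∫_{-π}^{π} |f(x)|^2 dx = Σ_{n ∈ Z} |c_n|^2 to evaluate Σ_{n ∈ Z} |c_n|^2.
Σ |c_n|^2 = 12π^2 + 64

Expand and integrate term by term over [-π, π]:
  ∫ (6x)^2 dx = 36·(2π^3/3); ∫ 2·6·(-8)·x dx = 0 (odd integrand); ∫ (-8)^2 dx = 64·2π.
So (1/(2π)) ∫_{-π}^{π} (6x - 8)^2 dx = 36π^2/3 + 64 = 12π^2 + 64.
Parseval ⇒ Σ |c_n|^2 = 12π^2 + 64.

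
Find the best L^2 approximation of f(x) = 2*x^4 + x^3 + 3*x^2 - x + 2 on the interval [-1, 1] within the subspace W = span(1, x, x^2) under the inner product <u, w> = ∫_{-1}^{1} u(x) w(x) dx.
g(x) = 33*x^2/7 - 2*x/5 + 64/35

The best approximation g ∈ W is the orthogonal projection of f onto W. Writing g = a_0 + a_1 x + a_2 x^2, the coefficients solve the normal equations G · a = b where
  G_{ij} = <φ_i, φ_j> and b_i = <f, φ_i>, with φ_0 = 1, φ_1 = x, φ_2 = x^2.
G =
  [2, 0, 2/3]
  [0, 2/3, 0]
  [2/3, 0, 2/5],
b = (34/5, -4/15, 326/105).
Solving gives a_0 = 64/35, a_1 = -2/5, a_2 = 33/7, so
  g(x) = 33*x^2/7 - 2*x/5 + 64/35.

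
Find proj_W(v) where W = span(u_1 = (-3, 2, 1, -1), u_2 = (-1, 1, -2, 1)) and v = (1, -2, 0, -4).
proj_W(v) = (120/101, -113/101, 191/101, -92/101)

Set up U = [u_1 | ... | u_2] ∈ R^(4×2). The projector onto W = col(U) is P = U (U^T U)^(-1) U^T.
Compute U^T U =
  [15, 2]
  [2, 7],
and U^T v = (-3, -7).
Solve U^T U · c = U^T v for the coefficients: c = (-7/101, -99/101). The projection is proj_W(v) = U c.
Check: (v - proj_W(v)) · u_1 = 0  (should be 0).
Check: (v - proj_W(v)) · u_2 = 0  (should be 0).
Result: proj_W(v) = (120/101, -113/101, 191/101, -92/101).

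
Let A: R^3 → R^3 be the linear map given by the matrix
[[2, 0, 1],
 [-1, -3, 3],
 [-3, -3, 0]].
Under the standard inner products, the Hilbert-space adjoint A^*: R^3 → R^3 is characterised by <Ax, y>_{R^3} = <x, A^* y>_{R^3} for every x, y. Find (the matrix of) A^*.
A^* = A^T =
[[2, -1, -3],
 [0, -3, -3],
 [1, 3, 0]]

For real matrices with standard dot products, the defining identity <Ax, y> = <x, A^* y> gives (Ax)^T y = x^T (A^*) y, i.e. x^T A^T y = x^T (A^*) y. Since this holds for all x, y, we must have A^* = A^T. Therefore
A^* =
[[2, -1, -3],
 [0, -3, -3],
 [1, 3, 0]].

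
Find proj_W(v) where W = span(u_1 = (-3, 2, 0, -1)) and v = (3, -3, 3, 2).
proj_W(v) = (51/14, -17/7, 0, 17/14)

Set up U = [u_1 | ... | u_1] ∈ R^(4×1). The projector onto W = col(U) is P = U (U^T U)^(-1) U^T.
Compute U^T U =
  [14],
and U^T v = (-17).
Solve U^T U · c = U^T v for the coefficients: c = (-17/14). The projection is proj_W(v) = U c.
Check: (v - proj_W(v)) · u_1 = 0  (should be 0).
Result: proj_W(v) = (51/14, -17/7, 0, 17/14).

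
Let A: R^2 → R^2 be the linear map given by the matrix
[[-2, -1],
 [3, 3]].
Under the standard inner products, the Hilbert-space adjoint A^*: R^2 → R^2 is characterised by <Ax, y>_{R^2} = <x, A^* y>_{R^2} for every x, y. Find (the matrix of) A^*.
A^* = A^T =
[[-2, 3],
 [-1, 3]]

For real matrices with standard dot products, the defining identity <Ax, y> = <x, A^* y> gives (Ax)^T y = x^T (A^*) y, i.e. x^T A^T y = x^T (A^*) y. Since this holds for all x, y, we must have A^* = A^T. Therefore
A^* =
[[-2, 3],
 [-1, 3]].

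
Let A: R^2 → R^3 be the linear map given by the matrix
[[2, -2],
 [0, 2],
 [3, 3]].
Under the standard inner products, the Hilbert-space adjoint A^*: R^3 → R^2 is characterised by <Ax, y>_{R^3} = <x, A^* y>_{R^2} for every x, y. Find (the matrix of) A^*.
A^* = A^T =
[[2, 0, 3],
 [-2, 2, 3]]

For real matrices with standard dot products, the defining identity <Ax, y> = <x, A^* y> gives (Ax)^T y = x^T (A^*) y, i.e. x^T A^T y = x^T (A^*) y. Since this holds for all x, y, we must have A^* = A^T. Therefore
A^* =
[[2, 0, 3],
 [-2, 2, 3]].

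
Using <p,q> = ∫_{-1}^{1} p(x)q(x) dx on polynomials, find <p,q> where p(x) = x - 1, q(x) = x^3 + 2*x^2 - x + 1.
<p,q> = -18/5

Expand the product: p(x)·q(x) = x^4 + x^3 - 3*x^2 + 2*x - 1.
∫_{-1}^{1} of each monomial x^k gives [2/(k+1) if k even, 0 if k odd]. Integrating term-by-term (or equivalently evaluating the antiderivative F(x) = x^5/5 + x^4/4 - x^3 + x^2 - x at the endpoints):
  F(1) − F(−1) = -11/20 − (61/20) = -18/5.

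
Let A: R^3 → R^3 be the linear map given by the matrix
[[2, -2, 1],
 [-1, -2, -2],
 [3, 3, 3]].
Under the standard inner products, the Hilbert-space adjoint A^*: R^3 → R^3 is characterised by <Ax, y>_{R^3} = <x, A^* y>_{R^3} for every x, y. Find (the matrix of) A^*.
A^* = A^T =
[[2, -1, 3],
 [-2, -2, 3],
 [1, -2, 3]]

For real matrices with standard dot products, the defining identity <Ax, y> = <x, A^* y> gives (Ax)^T y = x^T (A^*) y, i.e. x^T A^T y = x^T (A^*) y. Since this holds for all x, y, we must have A^* = A^T. Therefore
A^* =
[[2, -1, 3],
 [-2, -2, 3],
 [1, -2, 3]].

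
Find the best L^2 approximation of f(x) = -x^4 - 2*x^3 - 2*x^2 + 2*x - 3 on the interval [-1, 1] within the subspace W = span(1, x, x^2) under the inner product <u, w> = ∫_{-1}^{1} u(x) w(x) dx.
g(x) = -20*x^2/7 + 4*x/5 - 102/35

The best approximation g ∈ W is the orthogonal projection of f onto W. Writing g = a_0 + a_1 x + a_2 x^2, the coefficients solve the normal equations G · a = b where
  G_{ij} = <φ_i, φ_j> and b_i = <f, φ_i>, with φ_0 = 1, φ_1 = x, φ_2 = x^2.
G =
  [2, 0, 2/3]
  [0, 2/3, 0]
  [2/3, 0, 2/5],
b = (-116/15, 8/15, -108/35).
Solving gives a_0 = -102/35, a_1 = 4/5, a_2 = -20/7, so
  g(x) = -20*x^2/7 + 4*x/5 - 102/35.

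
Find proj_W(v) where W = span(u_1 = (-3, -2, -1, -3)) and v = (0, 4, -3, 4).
proj_W(v) = (51/23, 34/23, 17/23, 51/23)

Set up U = [u_1 | ... | u_1] ∈ R^(4×1). The projector onto W = col(U) is P = U (U^T U)^(-1) U^T.
Compute U^T U =
  [23],
and U^T v = (-17).
Solve U^T U · c = U^T v for the coefficients: c = (-17/23). The projection is proj_W(v) = U c.
Check: (v - proj_W(v)) · u_1 = 0  (should be 0).
Result: proj_W(v) = (51/23, 34/23, 17/23, 51/23).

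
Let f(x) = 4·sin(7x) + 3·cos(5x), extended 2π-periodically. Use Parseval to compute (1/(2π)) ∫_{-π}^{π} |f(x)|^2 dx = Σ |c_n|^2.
Σ |c_n|^2 = 25/2

Expand |f|^2 and use orthogonality of {sin(nx), cos(mx)} on [-π, π]:
  ∫_{-π}^{π} sin(nx)^2 dx = π, ∫ cos(mx)^2 dx = π, and cross terms integrate to 0.
So ∫_{-π}^{π} f(x)^2 dx = 4^2 · π + 3^2 · π = (16 + 9)π.
Divide by 2π: (16 + 9)/2 = 25/2.
By Parseval, this equals Σ |c_n|^2.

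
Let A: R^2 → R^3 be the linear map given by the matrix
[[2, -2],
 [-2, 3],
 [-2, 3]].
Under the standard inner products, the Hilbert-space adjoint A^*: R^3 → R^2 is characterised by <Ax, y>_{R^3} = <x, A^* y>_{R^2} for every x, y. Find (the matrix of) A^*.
A^* = A^T =
[[2, -2, -2],
 [-2, 3, 3]]

For real matrices with standard dot products, the defining identity <Ax, y> = <x, A^* y> gives (Ax)^T y = x^T (A^*) y, i.e. x^T A^T y = x^T (A^*) y. Since this holds for all x, y, we must have A^* = A^T. Therefore
A^* =
[[2, -2, -2],
 [-2, 3, 3]].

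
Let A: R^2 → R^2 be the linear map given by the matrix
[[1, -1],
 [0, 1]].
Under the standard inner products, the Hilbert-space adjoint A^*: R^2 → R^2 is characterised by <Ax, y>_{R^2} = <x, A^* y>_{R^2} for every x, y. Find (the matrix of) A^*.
A^* = A^T =
[[1, 0],
 [-1, 1]]

For real matrices with standard dot products, the defining identity <Ax, y> = <x, A^* y> gives (Ax)^T y = x^T (A^*) y, i.e. x^T A^T y = x^T (A^*) y. Since this holds for all x, y, we must have A^* = A^T. Therefore
A^* =
[[1, 0],
 [-1, 1]].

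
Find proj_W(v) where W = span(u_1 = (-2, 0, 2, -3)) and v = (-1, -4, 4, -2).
proj_W(v) = (-32/17, 0, 32/17, -48/17)

Set up U = [u_1 | ... | u_1] ∈ R^(4×1). The projector onto W = col(U) is P = U (U^T U)^(-1) U^T.
Compute U^T U =
  [17],
and U^T v = (16).
Solve U^T U · c = U^T v for the coefficients: c = (16/17). The projection is proj_W(v) = U c.
Check: (v - proj_W(v)) · u_1 = 0  (should be 0).
Result: proj_W(v) = (-32/17, 0, 32/17, -48/17).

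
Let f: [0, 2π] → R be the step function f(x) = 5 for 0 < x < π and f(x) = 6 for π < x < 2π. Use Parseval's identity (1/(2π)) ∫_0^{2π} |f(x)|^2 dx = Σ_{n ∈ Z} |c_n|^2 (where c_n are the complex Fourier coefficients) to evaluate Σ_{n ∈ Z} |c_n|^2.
Σ |c_n|^2 = 61/2

Parseval equates the L^2 energy of f (normalised by 1/(2π)) with the ℓ^2 sum of its Fourier coefficients: (1/(2π)) ∫_0^{2π} |f|^2 = Σ |c_n|^2.
Compute the left side: (1/(2π)) [∫_0^π 5^2 dx + ∫_π^{2π} 6^2 dx] = (1/(2π)) · (25π + 36π) = (25 + 36)/2 = 61/2.
So Σ_{n ∈ Z} |c_n|^2 = 61/2.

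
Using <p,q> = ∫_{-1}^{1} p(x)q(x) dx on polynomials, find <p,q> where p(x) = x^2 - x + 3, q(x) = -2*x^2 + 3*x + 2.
<p,q> = 98/15

Expand the product: p(x)·q(x) = -2*x^4 + 5*x^3 - 7*x^2 + 7*x + 6.
∫_{-1}^{1} of each monomial x^k gives [2/(k+1) if k even, 0 if k odd]. Integrating term-by-term (or equivalently evaluating the antiderivative F(x) = -2*x^5/5 + 5*x^4/4 - 7*x^3/3 + 7*x^2/2 + 6*x at the endpoints):
  F(1) − F(−1) = 481/60 − (89/60) = 98/15.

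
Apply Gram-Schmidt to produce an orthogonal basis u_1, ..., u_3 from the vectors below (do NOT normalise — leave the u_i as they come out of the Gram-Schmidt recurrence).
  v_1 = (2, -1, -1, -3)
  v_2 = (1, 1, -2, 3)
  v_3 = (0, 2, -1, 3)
Orthogonal basis:
  u_1 = (2, -1, -1, -3)
  u_2 = (9/5, 3/5, -12/5, 9/5)
  u_3 = (1/21, 19/21, 1/21, -2/7)

Apply the Gram-Schmidt recurrence
  u_1 = v_1
  u_i = v_i − Σ_{j<i} ((v_i · u_j) / (u_j · u_j)) · u_j.

Step by step this gives:
  u_1 = (2, -1, -1, -3)
  u_2 = (9/5, 3/5, -12/5, 9/5)
  u_3 = (1/21, 19/21, 1/21, -2/7)

Orthogonality check:
  u_2 · u_1 = 0 (should be 0)
  u_3 · u_1 = 0 (should be 0)
  u_3 · u_2 = 0 (should be 0)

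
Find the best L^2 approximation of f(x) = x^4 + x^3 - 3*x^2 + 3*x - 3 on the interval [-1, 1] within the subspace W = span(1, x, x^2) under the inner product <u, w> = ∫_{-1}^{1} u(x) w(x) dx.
g(x) = -15*x^2/7 + 18*x/5 - 108/35

The best approximation g ∈ W is the orthogonal projection of f onto W. Writing g = a_0 + a_1 x + a_2 x^2, the coefficients solve the normal equations G · a = b where
  G_{ij} = <φ_i, φ_j> and b_i = <f, φ_i>, with φ_0 = 1, φ_1 = x, φ_2 = x^2.
G =
  [2, 0, 2/3]
  [0, 2/3, 0]
  [2/3, 0, 2/5],
b = (-38/5, 12/5, -102/35).
Solving gives a_0 = -108/35, a_1 = 18/5, a_2 = -15/7, so
  g(x) = -15*x^2/7 + 18*x/5 - 108/35.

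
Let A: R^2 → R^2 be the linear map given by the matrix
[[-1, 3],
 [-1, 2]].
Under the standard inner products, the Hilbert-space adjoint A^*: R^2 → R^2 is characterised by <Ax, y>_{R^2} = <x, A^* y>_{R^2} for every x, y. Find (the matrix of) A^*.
A^* = A^T =
[[-1, -1],
 [3, 2]]

For real matrices with standard dot products, the defining identity <Ax, y> = <x, A^* y> gives (Ax)^T y = x^T (A^*) y, i.e. x^T A^T y = x^T (A^*) y. Since this holds for all x, y, we must have A^* = A^T. Therefore
A^* =
[[-1, -1],
 [3, 2]].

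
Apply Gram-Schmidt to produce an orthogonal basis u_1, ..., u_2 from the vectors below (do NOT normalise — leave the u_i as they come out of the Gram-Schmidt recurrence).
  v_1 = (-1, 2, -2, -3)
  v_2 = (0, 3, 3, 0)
Orthogonal basis:
  u_1 = (-1, 2, -2, -3)
  u_2 = (0, 3, 3, 0)

Apply the Gram-Schmidt recurrence
  u_1 = v_1
  u_i = v_i − Σ_{j<i} ((v_i · u_j) / (u_j · u_j)) · u_j.

Step by step this gives:
  u_1 = (-1, 2, -2, -3)
  u_2 = (0, 3, 3, 0)

Orthogonality check:
  u_2 · u_1 = 0 (should be 0)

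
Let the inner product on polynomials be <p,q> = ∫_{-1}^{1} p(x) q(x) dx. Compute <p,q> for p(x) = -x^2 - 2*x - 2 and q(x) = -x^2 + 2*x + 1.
<p,q> = -28/5

Expand the product: p(x)·q(x) = x^4 - 3*x^2 - 6*x - 2.
∫_{-1}^{1} of each monomial x^k gives [2/(k+1) if k even, 0 if k odd]. Integrating term-by-term (or equivalently evaluating the antiderivative F(x) = x^5/5 - x^3 - 3*x^2 - 2*x at the endpoints):
  F(1) − F(−1) = -29/5 − (-1/5) = -28/5.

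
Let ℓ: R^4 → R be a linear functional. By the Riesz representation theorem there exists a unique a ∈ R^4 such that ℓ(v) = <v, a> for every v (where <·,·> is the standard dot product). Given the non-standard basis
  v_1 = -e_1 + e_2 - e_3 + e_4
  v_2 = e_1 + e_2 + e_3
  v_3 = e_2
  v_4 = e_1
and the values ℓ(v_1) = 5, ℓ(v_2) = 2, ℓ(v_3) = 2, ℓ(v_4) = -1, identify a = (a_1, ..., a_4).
a = (-1, 2, 1, 3)

Write a = (a_1, ..., a_4) in the standard basis. For each basis vector v_i, ℓ(v_i) = <v_i, a> is a linear equation in the a_j's. Collect the n equations into a matrix system V a = ℓ, where row i of V is v_i (expressed in the standard basis). Since V is invertible (lower-triangular with 1s on the diagonal, up to permutation), solve by back-substitution:
  V =
[[-1, 1, -1, 1],
 [1, 1, 1, 0],
 [0, 1, 0, 0],
 [1, 0, 0, 0]]
  V a = (5, 2, 2, -1)
Solving gives a = (-1, 2, 1, 3).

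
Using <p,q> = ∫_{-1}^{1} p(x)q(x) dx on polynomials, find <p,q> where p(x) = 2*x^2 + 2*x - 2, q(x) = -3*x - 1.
<p,q> = -4/3

Expand the product: p(x)·q(x) = -6*x^3 - 8*x^2 + 4*x + 2.
∫_{-1}^{1} of each monomial x^k gives [2/(k+1) if k even, 0 if k odd]. Integrating term-by-term (or equivalently evaluating the antiderivative F(x) = -3*x^4/2 - 8*x^3/3 + 2*x^2 + 2*x at the endpoints):
  F(1) − F(−1) = -1/6 − (7/6) = -4/3.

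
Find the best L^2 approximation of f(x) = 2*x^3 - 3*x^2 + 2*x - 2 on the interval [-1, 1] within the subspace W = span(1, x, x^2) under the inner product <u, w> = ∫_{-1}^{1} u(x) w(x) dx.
g(x) = -3*x^2 + 16*x/5 - 2

The best approximation g ∈ W is the orthogonal projection of f onto W. Writing g = a_0 + a_1 x + a_2 x^2, the coefficients solve the normal equations G · a = b where
  G_{ij} = <φ_i, φ_j> and b_i = <f, φ_i>, with φ_0 = 1, φ_1 = x, φ_2 = x^2.
G =
  [2, 0, 2/3]
  [0, 2/3, 0]
  [2/3, 0, 2/5],
b = (-6, 32/15, -38/15).
Solving gives a_0 = -2, a_1 = 16/5, a_2 = -3, so
  g(x) = -3*x^2 + 16*x/5 - 2.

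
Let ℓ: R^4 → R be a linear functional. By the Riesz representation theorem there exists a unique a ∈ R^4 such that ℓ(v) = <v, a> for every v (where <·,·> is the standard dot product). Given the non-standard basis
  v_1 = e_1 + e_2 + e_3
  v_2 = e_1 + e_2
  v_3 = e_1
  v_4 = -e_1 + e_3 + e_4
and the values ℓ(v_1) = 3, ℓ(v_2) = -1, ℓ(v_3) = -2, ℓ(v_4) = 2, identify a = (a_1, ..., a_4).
a = (-2, 1, 4, -4)

Write a = (a_1, ..., a_4) in the standard basis. For each basis vector v_i, ℓ(v_i) = <v_i, a> is a linear equation in the a_j's. Collect the n equations into a matrix system V a = ℓ, where row i of V is v_i (expressed in the standard basis). Since V is invertible (lower-triangular with 1s on the diagonal, up to permutation), solve by back-substitution:
  V =
[[1, 1, 1, 0],
 [1, 1, 0, 0],
 [1, 0, 0, 0],
 [-1, 0, 1, 1]]
  V a = (3, -1, -2, 2)
Solving gives a = (-2, 1, 4, -4).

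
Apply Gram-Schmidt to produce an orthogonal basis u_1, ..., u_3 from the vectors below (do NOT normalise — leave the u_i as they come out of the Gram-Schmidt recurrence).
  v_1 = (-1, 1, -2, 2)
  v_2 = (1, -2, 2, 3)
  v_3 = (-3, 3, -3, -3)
Orthogonal basis:
  u_1 = (-1, 1, -2, 2)
  u_2 = (9/10, -19/10, 9/5, 16/5)
  u_3 = (-219/179, -15/179, 99/179, -3/179)

Apply the Gram-Schmidt recurrence
  u_1 = v_1
  u_i = v_i − Σ_{j<i} ((v_i · u_j) / (u_j · u_j)) · u_j.

Step by step this gives:
  u_1 = (-1, 1, -2, 2)
  u_2 = (9/10, -19/10, 9/5, 16/5)
  u_3 = (-219/179, -15/179, 99/179, -3/179)

Orthogonality check:
  u_2 · u_1 = 0 (should be 0)
  u_3 · u_1 = 0 (should be 0)
  u_3 · u_2 = 0 (should be 0)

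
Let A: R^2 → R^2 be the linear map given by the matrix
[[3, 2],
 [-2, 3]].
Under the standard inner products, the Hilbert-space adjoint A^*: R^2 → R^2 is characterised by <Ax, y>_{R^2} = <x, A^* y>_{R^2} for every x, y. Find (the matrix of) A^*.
A^* = A^T =
[[3, -2],
 [2, 3]]

For real matrices with standard dot products, the defining identity <Ax, y> = <x, A^* y> gives (Ax)^T y = x^T (A^*) y, i.e. x^T A^T y = x^T (A^*) y. Since this holds for all x, y, we must have A^* = A^T. Therefore
A^* =
[[3, -2],
 [2, 3]].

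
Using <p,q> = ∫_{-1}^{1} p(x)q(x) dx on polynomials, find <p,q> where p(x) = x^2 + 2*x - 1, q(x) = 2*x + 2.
<p,q> = 0

Expand the product: p(x)·q(x) = 2*x^3 + 6*x^2 + 2*x - 2.
∫_{-1}^{1} of each monomial x^k gives [2/(k+1) if k even, 0 if k odd]. Integrating term-by-term (or equivalently evaluating the antiderivative F(x) = x^4/2 + 2*x^3 + x^2 - 2*x at the endpoints):
  F(1) − F(−1) = 3/2 − (3/2) = 0.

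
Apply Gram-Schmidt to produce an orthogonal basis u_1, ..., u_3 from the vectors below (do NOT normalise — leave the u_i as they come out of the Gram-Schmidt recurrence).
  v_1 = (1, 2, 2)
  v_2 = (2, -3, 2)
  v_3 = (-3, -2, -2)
Orthogonal basis:
  u_1 = (1, 2, 2)
  u_2 = (2, -3, 2)
  u_3 = (-200/153, -40/153, 140/153)

Apply the Gram-Schmidt recurrence
  u_1 = v_1
  u_i = v_i − Σ_{j<i} ((v_i · u_j) / (u_j · u_j)) · u_j.

Step by step this gives:
  u_1 = (1, 2, 2)
  u_2 = (2, -3, 2)
  u_3 = (-200/153, -40/153, 140/153)

Orthogonality check:
  u_2 · u_1 = 0 (should be 0)
  u_3 · u_1 = 0 (should be 0)
  u_3 · u_2 = 0 (should be 0)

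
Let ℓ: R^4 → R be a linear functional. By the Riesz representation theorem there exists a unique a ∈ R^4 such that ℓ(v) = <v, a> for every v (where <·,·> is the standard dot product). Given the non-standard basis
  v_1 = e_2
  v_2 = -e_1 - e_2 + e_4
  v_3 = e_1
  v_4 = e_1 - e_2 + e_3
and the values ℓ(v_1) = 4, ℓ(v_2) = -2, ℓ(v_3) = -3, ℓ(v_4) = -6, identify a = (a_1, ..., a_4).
a = (-3, 4, 1, -1)

Write a = (a_1, ..., a_4) in the standard basis. For each basis vector v_i, ℓ(v_i) = <v_i, a> is a linear equation in the a_j's. Collect the n equations into a matrix system V a = ℓ, where row i of V is v_i (expressed in the standard basis). Since V is invertible (lower-triangular with 1s on the diagonal, up to permutation), solve by back-substitution:
  V =
[[0, 1, 0, 0],
 [-1, -1, 0, 1],
 [1, 0, 0, 0],
 [1, -1, 1, 0]]
  V a = (4, -2, -3, -6)
Solving gives a = (-3, 4, 1, -1).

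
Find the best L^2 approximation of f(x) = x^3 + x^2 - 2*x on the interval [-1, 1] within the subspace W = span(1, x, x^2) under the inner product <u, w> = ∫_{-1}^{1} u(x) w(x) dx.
g(x) = x^2 - 7*x/5

The best approximation g ∈ W is the orthogonal projection of f onto W. Writing g = a_0 + a_1 x + a_2 x^2, the coefficients solve the normal equations G · a = b where
  G_{ij} = <φ_i, φ_j> and b_i = <f, φ_i>, with φ_0 = 1, φ_1 = x, φ_2 = x^2.
G =
  [2, 0, 2/3]
  [0, 2/3, 0]
  [2/3, 0, 2/5],
b = (2/3, -14/15, 2/5).
Solving gives a_0 = 0, a_1 = -7/5, a_2 = 1, so
  g(x) = x^2 - 7*x/5.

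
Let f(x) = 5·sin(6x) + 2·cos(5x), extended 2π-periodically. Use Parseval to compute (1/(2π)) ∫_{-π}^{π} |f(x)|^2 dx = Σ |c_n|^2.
Σ |c_n|^2 = 29/2

Expand |f|^2 and use orthogonality of {sin(nx), cos(mx)} on [-π, π]:
  ∫_{-π}^{π} sin(nx)^2 dx = π, ∫ cos(mx)^2 dx = π, and cross terms integrate to 0.
So ∫_{-π}^{π} f(x)^2 dx = 5^2 · π + 2^2 · π = (25 + 4)π.
Divide by 2π: (25 + 4)/2 = 29/2.
By Parseval, this equals Σ |c_n|^2.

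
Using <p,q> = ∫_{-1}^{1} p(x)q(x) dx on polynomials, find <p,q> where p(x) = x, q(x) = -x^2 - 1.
<p,q> = 0

Expand the product: p(x)·q(x) = -x^3 - x.
∫_{-1}^{1} of each monomial x^k gives [2/(k+1) if k even, 0 if k odd]. Integrating term-by-term (or equivalently evaluating the antiderivative F(x) = -x^4/4 - x^2/2 at the endpoints):
  F(1) − F(−1) = -3/4 − (-3/4) = 0.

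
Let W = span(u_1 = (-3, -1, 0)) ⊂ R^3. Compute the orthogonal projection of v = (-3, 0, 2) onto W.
proj_W(v) = (-27/10, -9/10, 0)

Set up U = [u_1 | ... | u_1] ∈ R^(3×1). The projector onto W = col(U) is P = U (U^T U)^(-1) U^T.
Compute U^T U =
  [10],
and U^T v = (9).
Solve U^T U · c = U^T v for the coefficients: c = (9/10). The projection is proj_W(v) = U c.
Check: (v - proj_W(v)) · u_1 = 0  (should be 0).
Result: proj_W(v) = (-27/10, -9/10, 0).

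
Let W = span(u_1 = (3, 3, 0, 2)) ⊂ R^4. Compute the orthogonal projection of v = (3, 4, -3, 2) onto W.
proj_W(v) = (75/22, 75/22, 0, 25/11)

Set up U = [u_1 | ... | u_1] ∈ R^(4×1). The projector onto W = col(U) is P = U (U^T U)^(-1) U^T.
Compute U^T U =
  [22],
and U^T v = (25).
Solve U^T U · c = U^T v for the coefficients: c = (25/22). The projection is proj_W(v) = U c.
Check: (v - proj_W(v)) · u_1 = 0  (should be 0).
Result: proj_W(v) = (75/22, 75/22, 0, 25/11).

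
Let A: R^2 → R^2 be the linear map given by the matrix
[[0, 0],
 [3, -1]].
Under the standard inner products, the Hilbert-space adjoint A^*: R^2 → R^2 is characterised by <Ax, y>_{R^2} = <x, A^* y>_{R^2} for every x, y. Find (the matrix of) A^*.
A^* = A^T =
[[0, 3],
 [0, -1]]

For real matrices with standard dot products, the defining identity <Ax, y> = <x, A^* y> gives (Ax)^T y = x^T (A^*) y, i.e. x^T A^T y = x^T (A^*) y. Since this holds for all x, y, we must have A^* = A^T. Therefore
A^* =
[[0, 3],
 [0, -1]].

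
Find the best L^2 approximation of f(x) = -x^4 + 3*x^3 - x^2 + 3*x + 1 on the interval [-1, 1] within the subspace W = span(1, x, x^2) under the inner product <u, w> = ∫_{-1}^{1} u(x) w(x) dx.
g(x) = -13*x^2/7 + 24*x/5 + 38/35

The best approximation g ∈ W is the orthogonal projection of f onto W. Writing g = a_0 + a_1 x + a_2 x^2, the coefficients solve the normal equations G · a = b where
  G_{ij} = <φ_i, φ_j> and b_i = <f, φ_i>, with φ_0 = 1, φ_1 = x, φ_2 = x^2.
G =
  [2, 0, 2/3]
  [0, 2/3, 0]
  [2/3, 0, 2/5],
b = (14/15, 16/5, -2/105).
Solving gives a_0 = 38/35, a_1 = 24/5, a_2 = -13/7, so
  g(x) = -13*x^2/7 + 24*x/5 + 38/35.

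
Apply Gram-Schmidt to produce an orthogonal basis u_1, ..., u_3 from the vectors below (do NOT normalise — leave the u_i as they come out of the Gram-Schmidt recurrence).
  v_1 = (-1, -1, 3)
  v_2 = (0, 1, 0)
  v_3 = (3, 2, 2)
Orthogonal basis:
  u_1 = (-1, -1, 3)
  u_2 = (-1/11, 10/11, 3/11)
  u_3 = (33/10, 0, 11/10)

Apply the Gram-Schmidt recurrence
  u_1 = v_1
  u_i = v_i − Σ_{j<i} ((v_i · u_j) / (u_j · u_j)) · u_j.

Step by step this gives:
  u_1 = (-1, -1, 3)
  u_2 = (-1/11, 10/11, 3/11)
  u_3 = (33/10, 0, 11/10)

Orthogonality check:
  u_2 · u_1 = 0 (should be 0)
  u_3 · u_1 = 0 (should be 0)
  u_3 · u_2 = 0 (should be 0)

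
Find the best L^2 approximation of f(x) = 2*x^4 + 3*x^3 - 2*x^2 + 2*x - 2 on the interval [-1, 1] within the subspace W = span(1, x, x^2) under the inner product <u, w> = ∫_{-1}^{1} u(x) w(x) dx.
g(x) = -2*x^2/7 + 19*x/5 - 76/35

The best approximation g ∈ W is the orthogonal projection of f onto W. Writing g = a_0 + a_1 x + a_2 x^2, the coefficients solve the normal equations G · a = b where
  G_{ij} = <φ_i, φ_j> and b_i = <f, φ_i>, with φ_0 = 1, φ_1 = x, φ_2 = x^2.
G =
  [2, 0, 2/3]
  [0, 2/3, 0]
  [2/3, 0, 2/5],
b = (-68/15, 38/15, -164/105).
Solving gives a_0 = -76/35, a_1 = 19/5, a_2 = -2/7, so
  g(x) = -2*x^2/7 + 19*x/5 - 76/35.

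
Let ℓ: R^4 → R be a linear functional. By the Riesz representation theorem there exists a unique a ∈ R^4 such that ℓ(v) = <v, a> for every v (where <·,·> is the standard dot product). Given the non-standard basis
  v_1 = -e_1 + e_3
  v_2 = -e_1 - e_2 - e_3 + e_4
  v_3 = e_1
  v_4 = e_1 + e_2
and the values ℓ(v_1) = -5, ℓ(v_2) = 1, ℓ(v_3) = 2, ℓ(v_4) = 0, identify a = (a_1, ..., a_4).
a = (2, -2, -3, -2)

Write a = (a_1, ..., a_4) in the standard basis. For each basis vector v_i, ℓ(v_i) = <v_i, a> is a linear equation in the a_j's. Collect the n equations into a matrix system V a = ℓ, where row i of V is v_i (expressed in the standard basis). Since V is invertible (lower-triangular with 1s on the diagonal, up to permutation), solve by back-substitution:
  V =
[[-1, 0, 1, 0],
 [-1, -1, -1, 1],
 [1, 0, 0, 0],
 [1, 1, 0, 0]]
  V a = (-5, 1, 2, 0)
Solving gives a = (2, -2, -3, -2).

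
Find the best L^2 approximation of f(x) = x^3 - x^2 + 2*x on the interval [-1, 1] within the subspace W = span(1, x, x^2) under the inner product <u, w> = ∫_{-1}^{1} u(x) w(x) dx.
g(x) = -x^2 + 13*x/5

The best approximation g ∈ W is the orthogonal projection of f onto W. Writing g = a_0 + a_1 x + a_2 x^2, the coefficients solve the normal equations G · a = b where
  G_{ij} = <φ_i, φ_j> and b_i = <f, φ_i>, with φ_0 = 1, φ_1 = x, φ_2 = x^2.
G =
  [2, 0, 2/3]
  [0, 2/3, 0]
  [2/3, 0, 2/5],
b = (-2/3, 26/15, -2/5).
Solving gives a_0 = 0, a_1 = 13/5, a_2 = -1, so
  g(x) = -x^2 + 13*x/5.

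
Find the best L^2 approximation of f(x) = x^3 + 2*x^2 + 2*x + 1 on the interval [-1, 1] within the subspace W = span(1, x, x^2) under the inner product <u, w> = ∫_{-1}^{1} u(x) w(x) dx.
g(x) = 2*x^2 + 13*x/5 + 1

The best approximation g ∈ W is the orthogonal projection of f onto W. Writing g = a_0 + a_1 x + a_2 x^2, the coefficients solve the normal equations G · a = b where
  G_{ij} = <φ_i, φ_j> and b_i = <f, φ_i>, with φ_0 = 1, φ_1 = x, φ_2 = x^2.
G =
  [2, 0, 2/3]
  [0, 2/3, 0]
  [2/3, 0, 2/5],
b = (10/3, 26/15, 22/15).
Solving gives a_0 = 1, a_1 = 13/5, a_2 = 2, so
  g(x) = 2*x^2 + 13*x/5 + 1.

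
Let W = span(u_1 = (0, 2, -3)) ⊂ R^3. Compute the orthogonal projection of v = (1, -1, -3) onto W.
proj_W(v) = (0, 14/13, -21/13)

Set up U = [u_1 | ... | u_1] ∈ R^(3×1). The projector onto W = col(U) is P = U (U^T U)^(-1) U^T.
Compute U^T U =
  [13],
and U^T v = (7).
Solve U^T U · c = U^T v for the coefficients: c = (7/13). The projection is proj_W(v) = U c.
Check: (v - proj_W(v)) · u_1 = 0  (should be 0).
Result: proj_W(v) = (0, 14/13, -21/13).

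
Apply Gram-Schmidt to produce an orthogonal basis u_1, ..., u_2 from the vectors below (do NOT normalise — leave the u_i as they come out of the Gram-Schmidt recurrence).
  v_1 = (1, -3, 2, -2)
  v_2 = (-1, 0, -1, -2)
Orthogonal basis:
  u_1 = (1, -3, 2, -2)
  u_2 = (-19/18, 1/6, -10/9, -17/9)

Apply the Gram-Schmidt recurrence
  u_1 = v_1
  u_i = v_i − Σ_{j<i} ((v_i · u_j) / (u_j · u_j)) · u_j.

Step by step this gives:
  u_1 = (1, -3, 2, -2)
  u_2 = (-19/18, 1/6, -10/9, -17/9)

Orthogonality check:
  u_2 · u_1 = 0 (should be 0)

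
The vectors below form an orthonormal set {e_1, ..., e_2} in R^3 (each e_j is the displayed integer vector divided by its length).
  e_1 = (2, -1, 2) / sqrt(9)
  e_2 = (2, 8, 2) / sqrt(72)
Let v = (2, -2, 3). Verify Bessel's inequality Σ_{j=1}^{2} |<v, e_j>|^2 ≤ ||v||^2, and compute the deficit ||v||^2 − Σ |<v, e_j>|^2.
Σ |<v, e_j>|^2 = 33/2; ||v||^2 = 17; deficit = 1/2

Write each e_j = u_j / sqrt(<u_j, u_j>) where u_j is the displayed integer vector. Then <v, e_j> = <v, u_j> / sqrt(<u_j, u_j>), so |<v, e_j>|^2 = <v, u_j>^2 / <u_j, u_j>.
Coefficients: <v, e_1> = 12/sqrt(9), <v, e_2> = -6/sqrt(72).
Square and sum: Σ |<v, e_j>|^2 = 33/2.
Compute ||v||^2 = v·v = 17.
Deficit = 17 − 33/2 = 1/2 ≥ 0, confirming Bessel's inequality. (The deficit equals ||v − Σ <v,e_j> e_j||^2, the squared distance from v to span{e_j}.)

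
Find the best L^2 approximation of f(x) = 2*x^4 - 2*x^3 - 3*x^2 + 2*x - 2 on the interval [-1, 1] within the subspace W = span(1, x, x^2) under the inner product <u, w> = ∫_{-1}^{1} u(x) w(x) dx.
g(x) = -9*x^2/7 + 4*x/5 - 76/35

The best approximation g ∈ W is the orthogonal projection of f onto W. Writing g = a_0 + a_1 x + a_2 x^2, the coefficients solve the normal equations G · a = b where
  G_{ij} = <φ_i, φ_j> and b_i = <f, φ_i>, with φ_0 = 1, φ_1 = x, φ_2 = x^2.
G =
  [2, 0, 2/3]
  [0, 2/3, 0]
  [2/3, 0, 2/5],
b = (-26/5, 8/15, -206/105).
Solving gives a_0 = -76/35, a_1 = 4/5, a_2 = -9/7, so
  g(x) = -9*x^2/7 + 4*x/5 - 76/35.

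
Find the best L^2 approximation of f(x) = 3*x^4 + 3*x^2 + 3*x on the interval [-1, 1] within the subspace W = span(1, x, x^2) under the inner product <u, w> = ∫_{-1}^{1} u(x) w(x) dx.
g(x) = 39*x^2/7 + 3*x - 9/35

The best approximation g ∈ W is the orthogonal projection of f onto W. Writing g = a_0 + a_1 x + a_2 x^2, the coefficients solve the normal equations G · a = b where
  G_{ij} = <φ_i, φ_j> and b_i = <f, φ_i>, with φ_0 = 1, φ_1 = x, φ_2 = x^2.
G =
  [2, 0, 2/3]
  [0, 2/3, 0]
  [2/3, 0, 2/5],
b = (16/5, 2, 72/35).
Solving gives a_0 = -9/35, a_1 = 3, a_2 = 39/7, so
  g(x) = 39*x^2/7 + 3*x - 9/35.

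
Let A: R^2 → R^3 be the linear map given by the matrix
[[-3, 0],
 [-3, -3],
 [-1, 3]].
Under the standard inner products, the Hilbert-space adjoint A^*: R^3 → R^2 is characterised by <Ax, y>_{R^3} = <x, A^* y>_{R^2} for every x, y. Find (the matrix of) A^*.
A^* = A^T =
[[-3, -3, -1],
 [0, -3, 3]]

For real matrices with standard dot products, the defining identity <Ax, y> = <x, A^* y> gives (Ax)^T y = x^T (A^*) y, i.e. x^T A^T y = x^T (A^*) y. Since this holds for all x, y, we must have A^* = A^T. Therefore
A^* =
[[-3, -3, -1],
 [0, -3, 3]].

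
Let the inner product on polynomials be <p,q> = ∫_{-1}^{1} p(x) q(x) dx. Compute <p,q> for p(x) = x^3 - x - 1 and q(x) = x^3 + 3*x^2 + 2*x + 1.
<p,q> = -488/105

Expand the product: p(x)·q(x) = x^6 + 3*x^5 + x^4 - 3*x^3 - 5*x^2 - 3*x - 1.
∫_{-1}^{1} of each monomial x^k gives [2/(k+1) if k even, 0 if k odd]. Integrating term-by-term (or equivalently evaluating the antiderivative F(x) = x^7/7 + x^6/2 + x^5/5 - 3*x^4/4 - 5*x^3/3 - 3*x^2/2 - x at the endpoints):
  F(1) − F(−1) = -1711/420 − (241/420) = -488/105.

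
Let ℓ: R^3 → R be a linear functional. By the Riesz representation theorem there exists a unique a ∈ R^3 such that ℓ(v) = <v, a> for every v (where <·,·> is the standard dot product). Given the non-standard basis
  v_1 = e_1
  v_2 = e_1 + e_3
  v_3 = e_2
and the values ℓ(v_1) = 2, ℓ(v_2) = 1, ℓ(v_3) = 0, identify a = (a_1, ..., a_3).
a = (2, 0, -1)

Write a = (a_1, ..., a_3) in the standard basis. For each basis vector v_i, ℓ(v_i) = <v_i, a> is a linear equation in the a_j's. Collect the n equations into a matrix system V a = ℓ, where row i of V is v_i (expressed in the standard basis). Since V is invertible (lower-triangular with 1s on the diagonal, up to permutation), solve by back-substitution:
  V =
[[1, 0, 0],
 [1, 0, 1],
 [0, 1, 0]]
  V a = (2, 1, 0)
Solving gives a = (2, 0, -1).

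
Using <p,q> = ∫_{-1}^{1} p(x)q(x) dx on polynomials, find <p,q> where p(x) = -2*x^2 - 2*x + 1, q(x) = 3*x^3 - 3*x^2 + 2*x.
<p,q> = -14/3

Expand the product: p(x)·q(x) = -6*x^5 + 5*x^3 - 7*x^2 + 2*x.
∫_{-1}^{1} of each monomial x^k gives [2/(k+1) if k even, 0 if k odd]. Integrating term-by-term (or equivalently evaluating the antiderivative F(x) = -x^6 + 5*x^4/4 - 7*x^3/3 + x^2 at the endpoints):
  F(1) − F(−1) = -13/12 − (43/12) = -14/3.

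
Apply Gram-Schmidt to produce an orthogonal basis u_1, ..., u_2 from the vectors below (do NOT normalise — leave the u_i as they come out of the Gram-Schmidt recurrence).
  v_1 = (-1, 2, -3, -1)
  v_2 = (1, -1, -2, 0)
Orthogonal basis:
  u_1 = (-1, 2, -3, -1)
  u_2 = (6/5, -7/5, -7/5, 1/5)

Apply the Gram-Schmidt recurrence
  u_1 = v_1
  u_i = v_i − Σ_{j<i} ((v_i · u_j) / (u_j · u_j)) · u_j.

Step by step this gives:
  u_1 = (-1, 2, -3, -1)
  u_2 = (6/5, -7/5, -7/5, 1/5)

Orthogonality check:
  u_2 · u_1 = 0 (should be 0)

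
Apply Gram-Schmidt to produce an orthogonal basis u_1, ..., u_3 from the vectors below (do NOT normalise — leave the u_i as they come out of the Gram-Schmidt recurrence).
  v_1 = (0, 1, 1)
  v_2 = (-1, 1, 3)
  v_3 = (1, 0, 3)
Orthogonal basis:
  u_1 = (0, 1, 1)
  u_2 = (-1, -1, 1)
  u_3 = (5/3, -5/6, 5/6)

Apply the Gram-Schmidt recurrence
  u_1 = v_1
  u_i = v_i − Σ_{j<i} ((v_i · u_j) / (u_j · u_j)) · u_j.

Step by step this gives:
  u_1 = (0, 1, 1)
  u_2 = (-1, -1, 1)
  u_3 = (5/3, -5/6, 5/6)

Orthogonality check:
  u_2 · u_1 = 0 (should be 0)
  u_3 · u_1 = 0 (should be 0)
  u_3 · u_2 = 0 (should be 0)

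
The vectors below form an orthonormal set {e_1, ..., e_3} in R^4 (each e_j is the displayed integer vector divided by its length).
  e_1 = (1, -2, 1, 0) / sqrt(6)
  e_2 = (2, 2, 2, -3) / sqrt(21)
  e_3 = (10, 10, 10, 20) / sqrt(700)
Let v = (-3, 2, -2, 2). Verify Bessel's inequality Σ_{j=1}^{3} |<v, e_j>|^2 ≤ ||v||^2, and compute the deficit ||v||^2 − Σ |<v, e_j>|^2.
Σ |<v, e_j>|^2 = 41/2; ||v||^2 = 21; deficit = 1/2

Write each e_j = u_j / sqrt(<u_j, u_j>) where u_j is the displayed integer vector. Then <v, e_j> = <v, u_j> / sqrt(<u_j, u_j>), so |<v, e_j>|^2 = <v, u_j>^2 / <u_j, u_j>.
Coefficients: <v, e_1> = -9/sqrt(6), <v, e_2> = -12/sqrt(21), <v, e_3> = 10/sqrt(700).
Square and sum: Σ |<v, e_j>|^2 = 41/2.
Compute ||v||^2 = v·v = 21.
Deficit = 21 − 41/2 = 1/2 ≥ 0, confirming Bessel's inequality. (The deficit equals ||v − Σ <v,e_j> e_j||^2, the squared distance from v to span{e_j}.)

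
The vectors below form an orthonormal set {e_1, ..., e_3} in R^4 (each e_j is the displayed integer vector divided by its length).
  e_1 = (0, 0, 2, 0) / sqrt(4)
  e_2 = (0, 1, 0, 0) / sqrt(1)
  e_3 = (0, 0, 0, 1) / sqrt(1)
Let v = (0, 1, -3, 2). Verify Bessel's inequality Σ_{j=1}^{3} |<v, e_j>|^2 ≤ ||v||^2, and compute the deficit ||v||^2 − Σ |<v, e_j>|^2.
Σ |<v, e_j>|^2 = 14; ||v||^2 = 14; deficit = 0

Write each e_j = u_j / sqrt(<u_j, u_j>) where u_j is the displayed integer vector. Then <v, e_j> = <v, u_j> / sqrt(<u_j, u_j>), so |<v, e_j>|^2 = <v, u_j>^2 / <u_j, u_j>.
Coefficients: <v, e_1> = -6/sqrt(4), <v, e_2> = 1/sqrt(1), <v, e_3> = 2/sqrt(1).
Square and sum: Σ |<v, e_j>|^2 = 14.
Compute ||v||^2 = v·v = 14.
Deficit = 14 − 14 = 0 ≥ 0, confirming Bessel's inequality. (The deficit equals ||v − Σ <v,e_j> e_j||^2, the squared distance from v to span{e_j}.)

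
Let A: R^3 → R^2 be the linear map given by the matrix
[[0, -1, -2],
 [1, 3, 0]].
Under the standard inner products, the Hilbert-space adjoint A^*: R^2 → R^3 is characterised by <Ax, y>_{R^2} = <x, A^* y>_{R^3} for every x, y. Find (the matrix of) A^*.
A^* = A^T =
[[0, 1],
 [-1, 3],
 [-2, 0]]

For real matrices with standard dot products, the defining identity <Ax, y> = <x, A^* y> gives (Ax)^T y = x^T (A^*) y, i.e. x^T A^T y = x^T (A^*) y. Since this holds for all x, y, we must have A^* = A^T. Therefore
A^* =
[[0, 1],
 [-1, 3],
 [-2, 0]].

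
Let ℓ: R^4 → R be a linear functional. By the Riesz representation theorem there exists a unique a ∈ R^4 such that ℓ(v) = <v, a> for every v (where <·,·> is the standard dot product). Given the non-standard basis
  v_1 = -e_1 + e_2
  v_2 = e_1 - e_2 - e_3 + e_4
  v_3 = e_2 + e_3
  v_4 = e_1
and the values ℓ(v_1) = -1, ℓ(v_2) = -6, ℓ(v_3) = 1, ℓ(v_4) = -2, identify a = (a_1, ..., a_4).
a = (-2, -3, 4, -3)

Write a = (a_1, ..., a_4) in the standard basis. For each basis vector v_i, ℓ(v_i) = <v_i, a> is a linear equation in the a_j's. Collect the n equations into a matrix system V a = ℓ, where row i of V is v_i (expressed in the standard basis). Since V is invertible (lower-triangular with 1s on the diagonal, up to permutation), solve by back-substitution:
  V =
[[-1, 1, 0, 0],
 [1, -1, -1, 1],
 [0, 1, 1, 0],
 [1, 0, 0, 0]]
  V a = (-1, -6, 1, -2)
Solving gives a = (-2, -3, 4, -3).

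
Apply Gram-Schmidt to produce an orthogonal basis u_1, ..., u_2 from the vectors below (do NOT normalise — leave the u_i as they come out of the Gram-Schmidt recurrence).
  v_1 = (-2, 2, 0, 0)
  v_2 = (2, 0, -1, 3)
Orthogonal basis:
  u_1 = (-2, 2, 0, 0)
  u_2 = (1, 1, -1, 3)

Apply the Gram-Schmidt recurrence
  u_1 = v_1
  u_i = v_i − Σ_{j<i} ((v_i · u_j) / (u_j · u_j)) · u_j.

Step by step this gives:
  u_1 = (-2, 2, 0, 0)
  u_2 = (1, 1, -1, 3)

Orthogonality check:
  u_2 · u_1 = 0 (should be 0)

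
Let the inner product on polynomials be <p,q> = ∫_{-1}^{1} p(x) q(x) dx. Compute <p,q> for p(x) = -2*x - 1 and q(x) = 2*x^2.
<p,q> = -4/3

Expand the product: p(x)·q(x) = -4*x^3 - 2*x^2.
∫_{-1}^{1} of each monomial x^k gives [2/(k+1) if k even, 0 if k odd]. Integrating term-by-term (or equivalently evaluating the antiderivative F(x) = -x^4 - 2*x^3/3 at the endpoints):
  F(1) − F(−1) = -5/3 − (-1/3) = -4/3.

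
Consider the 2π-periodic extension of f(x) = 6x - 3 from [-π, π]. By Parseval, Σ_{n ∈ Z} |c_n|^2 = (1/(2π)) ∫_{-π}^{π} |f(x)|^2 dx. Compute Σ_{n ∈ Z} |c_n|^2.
Σ |c_n|^2 = 12π^2 + 9

Expand and integrate term by term over [-π, π]:
  ∫ (6x)^2 dx = 36·(2π^3/3); ∫ 2·6·(-3)·x dx = 0 (odd integrand); ∫ (-3)^2 dx = 9·2π.
So (1/(2π)) ∫_{-π}^{π} (6x - 3)^2 dx = 36π^2/3 + 9 = 12π^2 + 9.
Parseval ⇒ Σ |c_n|^2 = 12π^2 + 9.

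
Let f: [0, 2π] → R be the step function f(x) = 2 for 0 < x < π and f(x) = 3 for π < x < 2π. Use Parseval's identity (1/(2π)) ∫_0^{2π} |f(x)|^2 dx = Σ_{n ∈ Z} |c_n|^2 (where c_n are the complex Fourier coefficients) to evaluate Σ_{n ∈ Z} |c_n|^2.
Σ |c_n|^2 = 13/2

Parseval equates the L^2 energy of f (normalised by 1/(2π)) with the ℓ^2 sum of its Fourier coefficients: (1/(2π)) ∫_0^{2π} |f|^2 = Σ |c_n|^2.
Compute the left side: (1/(2π)) [∫_0^π 2^2 dx + ∫_π^{2π} 3^2 dx] = (1/(2π)) · (4π + 9π) = (4 + 9)/2 = 13/2.
So Σ_{n ∈ Z} |c_n|^2 = 13/2.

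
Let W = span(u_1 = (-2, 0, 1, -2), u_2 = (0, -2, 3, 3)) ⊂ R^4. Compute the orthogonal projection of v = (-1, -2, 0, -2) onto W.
proj_W(v) = (-4/3, 0, 2/3, -4/3)

Set up U = [u_1 | ... | u_2] ∈ R^(4×2). The projector onto W = col(U) is P = U (U^T U)^(-1) U^T.
Compute U^T U =
  [9, -3]
  [-3, 22],
and U^T v = (6, -2).
Solve U^T U · c = U^T v for the coefficients: c = (2/3, 0). The projection is proj_W(v) = U c.
Check: (v - proj_W(v)) · u_1 = 0  (should be 0).
Check: (v - proj_W(v)) · u_2 = 0  (should be 0).
Result: proj_W(v) = (-4/3, 0, 2/3, -4/3).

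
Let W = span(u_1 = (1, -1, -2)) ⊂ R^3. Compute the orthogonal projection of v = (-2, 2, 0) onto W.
proj_W(v) = (-2/3, 2/3, 4/3)

Set up U = [u_1 | ... | u_1] ∈ R^(3×1). The projector onto W = col(U) is P = U (U^T U)^(-1) U^T.
Compute U^T U =
  [6],
and U^T v = (-4).
Solve U^T U · c = U^T v for the coefficients: c = (-2/3). The projection is proj_W(v) = U c.
Check: (v - proj_W(v)) · u_1 = 0  (should be 0).
Result: proj_W(v) = (-2/3, 2/3, 4/3).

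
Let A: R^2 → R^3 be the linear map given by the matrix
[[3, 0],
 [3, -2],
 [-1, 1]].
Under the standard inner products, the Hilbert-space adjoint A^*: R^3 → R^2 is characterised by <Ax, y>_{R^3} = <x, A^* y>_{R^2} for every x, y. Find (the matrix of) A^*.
A^* = A^T =
[[3, 3, -1],
 [0, -2, 1]]

For real matrices with standard dot products, the defining identity <Ax, y> = <x, A^* y> gives (Ax)^T y = x^T (A^*) y, i.e. x^T A^T y = x^T (A^*) y. Since this holds for all x, y, we must have A^* = A^T. Therefore
A^* =
[[3, 3, -1],
 [0, -2, 1]].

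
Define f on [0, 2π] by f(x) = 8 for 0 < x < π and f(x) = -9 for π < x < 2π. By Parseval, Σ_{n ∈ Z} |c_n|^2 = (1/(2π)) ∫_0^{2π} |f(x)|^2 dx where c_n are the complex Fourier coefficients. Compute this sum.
Σ |c_n|^2 = 145/2

Parseval equates the L^2 energy of f (normalised by 1/(2π)) with the ℓ^2 sum of its Fourier coefficients: (1/(2π)) ∫_0^{2π} |f|^2 = Σ |c_n|^2.
Compute the left side: (1/(2π)) [∫_0^π 8^2 dx + ∫_π^{2π} (-9)^2 dx] = (1/(2π)) · (64π + 81π) = (64 + 81)/2 = 145/2.
So Σ_{n ∈ Z} |c_n|^2 = 145/2.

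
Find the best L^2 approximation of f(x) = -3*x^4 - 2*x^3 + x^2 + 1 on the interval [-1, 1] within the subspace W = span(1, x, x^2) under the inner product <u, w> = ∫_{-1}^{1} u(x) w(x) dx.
g(x) = -11*x^2/7 - 6*x/5 + 44/35

The best approximation g ∈ W is the orthogonal projection of f onto W. Writing g = a_0 + a_1 x + a_2 x^2, the coefficients solve the normal equations G · a = b where
  G_{ij} = <φ_i, φ_j> and b_i = <f, φ_i>, with φ_0 = 1, φ_1 = x, φ_2 = x^2.
G =
  [2, 0, 2/3]
  [0, 2/3, 0]
  [2/3, 0, 2/5],
b = (22/15, -4/5, 22/105).
Solving gives a_0 = 44/35, a_1 = -6/5, a_2 = -11/7, so
  g(x) = -11*x^2/7 - 6*x/5 + 44/35.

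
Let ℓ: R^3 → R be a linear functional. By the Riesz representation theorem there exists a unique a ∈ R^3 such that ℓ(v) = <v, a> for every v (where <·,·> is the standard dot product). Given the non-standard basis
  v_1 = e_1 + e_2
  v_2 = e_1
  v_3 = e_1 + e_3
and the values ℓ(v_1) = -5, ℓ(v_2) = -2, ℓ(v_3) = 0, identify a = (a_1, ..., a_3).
a = (-2, -3, 2)

Write a = (a_1, ..., a_3) in the standard basis. For each basis vector v_i, ℓ(v_i) = <v_i, a> is a linear equation in the a_j's. Collect the n equations into a matrix system V a = ℓ, where row i of V is v_i (expressed in the standard basis). Since V is invertible (lower-triangular with 1s on the diagonal, up to permutation), solve by back-substitution:
  V =
[[1, 1, 0],
 [1, 0, 0],
 [1, 0, 1]]
  V a = (-5, -2, 0)
Solving gives a = (-2, -3, 2).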